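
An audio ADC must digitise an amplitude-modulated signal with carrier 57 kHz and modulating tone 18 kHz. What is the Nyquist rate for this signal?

AM sidebands sit at fc ± fm = 39 kHz and 75 kHz.
Highest-frequency component: 75 kHz.
Nyquist rate = 2 × 75 kHz = 150 kHz.

150 kHz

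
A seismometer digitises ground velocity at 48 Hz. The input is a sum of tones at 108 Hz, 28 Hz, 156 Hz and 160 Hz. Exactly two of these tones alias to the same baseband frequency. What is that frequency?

fs/2 = 24 Hz.
108 Hz mod fs = 12 Hz.
12 Hz ≤ fs/2 = 24 Hz, appears at 12 Hz.
28 Hz > fs/2 = 24 Hz, folds to fs − 28 Hz = 20 Hz.
156 Hz mod fs = 12 Hz.
12 Hz ≤ fs/2 = 24 Hz, appears at 12 Hz.
160 Hz mod fs = 16 Hz.
16 Hz ≤ fs/2 = 24 Hz, appears at 16 Hz.
108 Hz and 156 Hz both map to 12 Hz.

12 Hz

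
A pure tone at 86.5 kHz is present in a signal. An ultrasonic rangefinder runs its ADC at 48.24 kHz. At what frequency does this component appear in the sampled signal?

9.98 kHz

86.5 kHz mod fs = 38.26 kHz.
38.26 kHz > fs/2 = 24.12 kHz, folds to fs − 38.26 kHz = 9.98 kHz.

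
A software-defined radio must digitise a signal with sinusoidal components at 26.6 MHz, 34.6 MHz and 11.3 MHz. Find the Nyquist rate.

69.2 MHz

Highest-frequency component: 34.6 MHz.
Nyquist rate = 2 × 34.6 MHz = 69.2 MHz.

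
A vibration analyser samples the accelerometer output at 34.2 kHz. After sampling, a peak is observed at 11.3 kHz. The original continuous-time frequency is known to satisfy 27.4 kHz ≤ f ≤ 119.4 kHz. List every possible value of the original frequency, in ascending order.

45.5 kHz, 57.1 kHz, 79.7 kHz, 91.3 kHz, 113.9 kHz

Frequencies that alias to 11.3 kHz are k·fs ± 11.3 kHz for integer k ≥ 0.
k=0: 11.3 kHz.
k=1: 22.9 kHz, 45.5 kHz.
k=2: 57.1 kHz, 79.7 kHz.
k=3: 91.3 kHz, 113.9 kHz.
k=4: 125.5 kHz, 148.1 kHz.
Within [27.4 kHz, 119.4 kHz]: 45.5 kHz, 57.1 kHz, 79.7 kHz, 91.3 kHz, 113.9 kHz.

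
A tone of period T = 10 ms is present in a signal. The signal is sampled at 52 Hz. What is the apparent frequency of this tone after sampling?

T = 10 ms → f = 1/T = 100 Hz.
100 Hz mod fs = 48 Hz.
48 Hz > fs/2 = 26 Hz, folds to fs − 48 Hz = 4 Hz.

4 Hz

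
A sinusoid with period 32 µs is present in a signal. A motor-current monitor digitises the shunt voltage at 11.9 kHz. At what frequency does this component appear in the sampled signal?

4.45 kHz

T = 32 µs → f = 1/T = 31.25 kHz.
31.25 kHz mod fs = 7.45 kHz.
7.45 kHz > fs/2 = 5.95 kHz, folds to fs − 7.45 kHz = 4.45 kHz.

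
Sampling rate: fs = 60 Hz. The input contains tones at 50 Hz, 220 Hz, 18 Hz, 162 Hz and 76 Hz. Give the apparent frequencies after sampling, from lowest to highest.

fs/2 = 30 Hz.
50 Hz > fs/2 = 30 Hz, folds to fs − 50 Hz = 10 Hz.
220 Hz mod fs = 40 Hz.
40 Hz > fs/2 = 30 Hz, folds to fs − 40 Hz = 20 Hz.
18 Hz ≤ fs/2 = 30 Hz, passes unchanged.
162 Hz mod fs = 42 Hz.
42 Hz > fs/2 = 30 Hz, folds to fs − 42 Hz = 18 Hz.
76 Hz mod fs = 16 Hz.
16 Hz ≤ fs/2 = 30 Hz, appears at 16 Hz.
Distinct values: {10 Hz, 16 Hz, 18 Hz, 20 Hz}.

10 Hz, 16 Hz, 18 Hz, 20 Hz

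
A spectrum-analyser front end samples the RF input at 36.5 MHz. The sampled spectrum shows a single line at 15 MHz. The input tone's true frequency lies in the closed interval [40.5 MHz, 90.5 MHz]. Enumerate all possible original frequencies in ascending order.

51.5 MHz, 58 MHz, 88 MHz

Frequencies that alias to 15 MHz are k·fs ± 15 MHz for integer k ≥ 0.
k=0: 15 MHz.
k=1: 21.5 MHz, 51.5 MHz.
k=2: 58 MHz, 88 MHz.
k=3: 94.5 MHz, 124.5 MHz.
Within [40.5 MHz, 90.5 MHz]: 51.5 MHz, 58 MHz, 88 MHz.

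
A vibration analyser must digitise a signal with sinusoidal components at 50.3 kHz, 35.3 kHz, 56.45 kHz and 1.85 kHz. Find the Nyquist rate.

Highest-frequency component: 56.45 kHz.
Nyquist rate = 2 × 56.45 kHz = 112.9 kHz.

112.9 kHz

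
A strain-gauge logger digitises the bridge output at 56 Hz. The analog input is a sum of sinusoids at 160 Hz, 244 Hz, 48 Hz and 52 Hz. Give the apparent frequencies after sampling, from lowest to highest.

fs/2 = 28 Hz.
160 Hz mod fs = 48 Hz.
48 Hz > fs/2 = 28 Hz, folds to fs − 48 Hz = 8 Hz.
244 Hz mod fs = 20 Hz.
20 Hz ≤ fs/2 = 28 Hz, appears at 20 Hz.
48 Hz > fs/2 = 28 Hz, folds to fs − 48 Hz = 8 Hz.
52 Hz > fs/2 = 28 Hz, folds to fs − 52 Hz = 4 Hz.
Distinct values: {4 Hz, 8 Hz, 20 Hz}.

4 Hz, 8 Hz, 20 Hz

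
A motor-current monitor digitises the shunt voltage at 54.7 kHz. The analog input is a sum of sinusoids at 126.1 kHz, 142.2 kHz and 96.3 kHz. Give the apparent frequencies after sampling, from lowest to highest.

13.1 kHz, 16.7 kHz, 21.9 kHz

fs/2 = 27.35 kHz.
126.1 kHz mod fs = 16.7 kHz.
16.7 kHz ≤ fs/2 = 27.35 kHz, appears at 16.7 kHz.
142.2 kHz mod fs = 32.8 kHz.
32.8 kHz > fs/2 = 27.35 kHz, folds to fs − 32.8 kHz = 21.9 kHz.
96.3 kHz mod fs = 41.6 kHz.
41.6 kHz > fs/2 = 27.35 kHz, folds to fs − 41.6 kHz = 13.1 kHz.
Distinct values: {13.1 kHz, 16.7 kHz, 21.9 kHz}.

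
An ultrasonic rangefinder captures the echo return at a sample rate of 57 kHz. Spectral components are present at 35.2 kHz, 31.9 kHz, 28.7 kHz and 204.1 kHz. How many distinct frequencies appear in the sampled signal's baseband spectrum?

4

fs/2 = 28.5 kHz.
35.2 kHz > fs/2 = 28.5 kHz, folds to fs − 35.2 kHz = 21.8 kHz.
31.9 kHz > fs/2 = 28.5 kHz, folds to fs − 31.9 kHz = 25.1 kHz.
28.7 kHz > fs/2 = 28.5 kHz, folds to fs − 28.7 kHz = 28.3 kHz.
204.1 kHz mod fs = 33.1 kHz.
33.1 kHz > fs/2 = 28.5 kHz, folds to fs − 33.1 kHz = 23.9 kHz.
Distinct values: {21.8 kHz, 23.9 kHz, 25.1 kHz, 28.3 kHz} → 4.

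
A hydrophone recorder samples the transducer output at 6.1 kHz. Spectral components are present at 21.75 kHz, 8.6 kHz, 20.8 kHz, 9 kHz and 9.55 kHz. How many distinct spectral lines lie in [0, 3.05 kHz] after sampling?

3

fs/2 = 3.05 kHz.
21.75 kHz mod fs = 3.45 kHz.
3.45 kHz > fs/2 = 3.05 kHz, folds to fs − 3.45 kHz = 2.65 kHz.
8.6 kHz mod fs = 2.5 kHz.
2.5 kHz ≤ fs/2 = 3.05 kHz, appears at 2.5 kHz.
20.8 kHz mod fs = 2.5 kHz.
2.5 kHz ≤ fs/2 = 3.05 kHz, appears at 2.5 kHz.
9 kHz mod fs = 2.9 kHz.
2.9 kHz ≤ fs/2 = 3.05 kHz, appears at 2.9 kHz.
9.55 kHz mod fs = 3.45 kHz.
3.45 kHz > fs/2 = 3.05 kHz, folds to fs − 3.45 kHz = 2.65 kHz.
Distinct values: {2.5 kHz, 2.65 kHz, 2.9 kHz} → 3.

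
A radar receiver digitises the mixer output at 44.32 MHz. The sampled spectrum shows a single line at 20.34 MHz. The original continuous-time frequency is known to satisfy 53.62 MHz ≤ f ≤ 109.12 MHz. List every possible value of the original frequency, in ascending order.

64.66 MHz, 68.3 MHz, 108.98 MHz

Frequencies that alias to 20.34 MHz are k·fs ± 20.34 MHz for integer k ≥ 0.
k=0: 20.34 MHz.
k=1: 23.98 MHz, 64.66 MHz.
k=2: 68.3 MHz, 108.98 MHz.
k=3: 112.62 MHz, 153.3 MHz.
Within [53.62 MHz, 109.12 MHz]: 64.66 MHz, 68.3 MHz, 108.98 MHz.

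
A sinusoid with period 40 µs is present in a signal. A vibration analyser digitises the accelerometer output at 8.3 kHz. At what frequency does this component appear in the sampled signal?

0.1 kHz

T = 40 µs → f = 1/T = 25 kHz.
25 kHz mod fs = 0.1 kHz.
0.1 kHz ≤ fs/2 = 4.15 kHz, appears at 0.1 kHz.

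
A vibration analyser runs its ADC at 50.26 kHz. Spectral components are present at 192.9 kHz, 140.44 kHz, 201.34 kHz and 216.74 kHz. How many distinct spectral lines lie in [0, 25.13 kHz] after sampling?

4

fs/2 = 25.13 kHz.
192.9 kHz mod fs = 42.12 kHz.
42.12 kHz > fs/2 = 25.13 kHz, folds to fs − 42.12 kHz = 8.14 kHz.
140.44 kHz mod fs = 39.92 kHz.
39.92 kHz > fs/2 = 25.13 kHz, folds to fs − 39.92 kHz = 10.34 kHz.
201.34 kHz mod fs = 0.3 kHz.
0.3 kHz ≤ fs/2 = 25.13 kHz, appears at 0.3 kHz.
216.74 kHz mod fs = 15.7 kHz.
15.7 kHz ≤ fs/2 = 25.13 kHz, appears at 15.7 kHz.
Distinct values: {0.3 kHz, 8.14 kHz, 10.34 kHz, 15.7 kHz} → 4.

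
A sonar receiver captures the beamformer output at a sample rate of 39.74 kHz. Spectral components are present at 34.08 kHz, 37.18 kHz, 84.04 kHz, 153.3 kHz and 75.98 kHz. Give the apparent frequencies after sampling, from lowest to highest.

2.56 kHz, 3.5 kHz, 4.56 kHz, 5.66 kHz

fs/2 = 19.87 kHz.
34.08 kHz > fs/2 = 19.87 kHz, folds to fs − 34.08 kHz = 5.66 kHz.
37.18 kHz > fs/2 = 19.87 kHz, folds to fs − 37.18 kHz = 2.56 kHz.
84.04 kHz mod fs = 4.56 kHz.
4.56 kHz ≤ fs/2 = 19.87 kHz, appears at 4.56 kHz.
153.3 kHz mod fs = 34.08 kHz.
34.08 kHz > fs/2 = 19.87 kHz, folds to fs − 34.08 kHz = 5.66 kHz.
75.98 kHz mod fs = 36.24 kHz.
36.24 kHz > fs/2 = 19.87 kHz, folds to fs − 36.24 kHz = 3.5 kHz.
Distinct values: {2.56 kHz, 3.5 kHz, 4.56 kHz, 5.66 kHz}.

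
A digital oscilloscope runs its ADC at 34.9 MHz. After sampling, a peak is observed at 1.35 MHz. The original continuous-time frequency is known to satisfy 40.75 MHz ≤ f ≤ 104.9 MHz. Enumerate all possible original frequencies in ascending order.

Frequencies that alias to 1.35 MHz are k·fs ± 1.35 MHz for integer k ≥ 0.
k=0: 1.35 MHz.
k=1: 33.55 MHz, 36.25 MHz.
k=2: 68.45 MHz, 71.15 MHz.
k=3: 103.35 MHz, 106.05 MHz.
k=4: 138.25 MHz, 140.95 MHz.
Within [40.75 MHz, 104.9 MHz]: 68.45 MHz, 71.15 MHz, 103.35 MHz.

68.45 MHz, 71.15 MHz, 103.35 MHz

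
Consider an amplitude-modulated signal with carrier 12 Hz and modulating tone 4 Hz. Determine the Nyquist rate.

AM sidebands sit at fc ± fm = 8 Hz and 16 Hz.
Highest-frequency component: 16 Hz.
Nyquist rate = 2 × 16 Hz = 32 Hz.

32 Hz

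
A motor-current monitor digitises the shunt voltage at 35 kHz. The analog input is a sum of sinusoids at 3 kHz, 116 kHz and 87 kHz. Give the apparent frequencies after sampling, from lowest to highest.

3 kHz, 11 kHz, 17 kHz

fs/2 = 17.5 kHz.
3 kHz ≤ fs/2 = 17.5 kHz, passes unchanged.
116 kHz mod fs = 11 kHz.
11 kHz ≤ fs/2 = 17.5 kHz, appears at 11 kHz.
87 kHz mod fs = 17 kHz.
17 kHz ≤ fs/2 = 17.5 kHz, appears at 17 kHz.
Distinct values: {3 kHz, 11 kHz, 17 kHz}.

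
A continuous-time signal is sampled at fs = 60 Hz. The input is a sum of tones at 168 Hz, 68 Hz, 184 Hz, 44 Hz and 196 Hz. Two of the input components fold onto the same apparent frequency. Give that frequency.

fs/2 = 30 Hz.
168 Hz mod fs = 48 Hz.
48 Hz > fs/2 = 30 Hz, folds to fs − 48 Hz = 12 Hz.
68 Hz mod fs = 8 Hz.
8 Hz ≤ fs/2 = 30 Hz, appears at 8 Hz.
184 Hz mod fs = 4 Hz.
4 Hz ≤ fs/2 = 30 Hz, appears at 4 Hz.
44 Hz > fs/2 = 30 Hz, folds to fs − 44 Hz = 16 Hz.
196 Hz mod fs = 16 Hz.
16 Hz ≤ fs/2 = 30 Hz, appears at 16 Hz.
44 Hz and 196 Hz both map to 16 Hz.

16 Hz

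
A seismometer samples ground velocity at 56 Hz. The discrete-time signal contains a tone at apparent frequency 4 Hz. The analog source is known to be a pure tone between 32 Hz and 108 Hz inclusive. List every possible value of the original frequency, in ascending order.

Frequencies that alias to 4 Hz are k·fs ± 4 Hz for integer k ≥ 0.
k=0: 4 Hz.
k=1: 52 Hz, 60 Hz.
k=2: 108 Hz, 116 Hz.
k=3: 164 Hz, 172 Hz.
Within [32 Hz, 108 Hz]: 52 Hz, 60 Hz, 108 Hz.

52 Hz, 60 Hz, 108 Hz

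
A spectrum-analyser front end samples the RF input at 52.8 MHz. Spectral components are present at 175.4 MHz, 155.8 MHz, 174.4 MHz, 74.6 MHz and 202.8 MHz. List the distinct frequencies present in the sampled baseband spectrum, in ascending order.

fs/2 = 26.4 MHz.
175.4 MHz mod fs = 17 MHz.
17 MHz ≤ fs/2 = 26.4 MHz, appears at 17 MHz.
155.8 MHz mod fs = 50.2 MHz.
50.2 MHz > fs/2 = 26.4 MHz, folds to fs − 50.2 MHz = 2.6 MHz.
174.4 MHz mod fs = 16 MHz.
16 MHz ≤ fs/2 = 26.4 MHz, appears at 16 MHz.
74.6 MHz mod fs = 21.8 MHz.
21.8 MHz ≤ fs/2 = 26.4 MHz, appears at 21.8 MHz.
202.8 MHz mod fs = 44.4 MHz.
44.4 MHz > fs/2 = 26.4 MHz, folds to fs − 44.4 MHz = 8.4 MHz.
Distinct values: {2.6 MHz, 8.4 MHz, 16 MHz, 17 MHz, 21.8 MHz}.

2.6 MHz, 8.4 MHz, 16 MHz, 17 MHz, 21.8 MHz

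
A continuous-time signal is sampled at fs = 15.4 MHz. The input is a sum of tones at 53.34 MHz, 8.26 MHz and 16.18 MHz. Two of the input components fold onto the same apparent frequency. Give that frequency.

7.14 MHz

fs/2 = 7.7 MHz.
53.34 MHz mod fs = 7.14 MHz.
7.14 MHz ≤ fs/2 = 7.7 MHz, appears at 7.14 MHz.
8.26 MHz > fs/2 = 7.7 MHz, folds to fs − 8.26 MHz = 7.14 MHz.
16.18 MHz mod fs = 0.78 MHz.
0.78 MHz ≤ fs/2 = 7.7 MHz, appears at 0.78 MHz.
8.26 MHz and 53.34 MHz both map to 7.14 MHz.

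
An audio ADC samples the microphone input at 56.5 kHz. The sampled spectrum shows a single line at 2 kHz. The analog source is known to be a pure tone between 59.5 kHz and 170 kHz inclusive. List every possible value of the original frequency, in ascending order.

Frequencies that alias to 2 kHz are k·fs ± 2 kHz for integer k ≥ 0.
k=0: 2 kHz.
k=1: 54.5 kHz, 58.5 kHz.
k=2: 111 kHz, 115 kHz.
k=3: 167.5 kHz, 171.5 kHz.
k=4: 224 kHz, 228 kHz.
Within [59.5 kHz, 170 kHz]: 111 kHz, 115 kHz, 167.5 kHz.

111 kHz, 115 kHz, 167.5 kHz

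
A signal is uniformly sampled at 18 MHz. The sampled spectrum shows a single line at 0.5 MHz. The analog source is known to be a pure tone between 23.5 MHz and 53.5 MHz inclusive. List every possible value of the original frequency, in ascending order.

Frequencies that alias to 0.5 MHz are k·fs ± 0.5 MHz for integer k ≥ 0.
k=0: 0.5 MHz.
k=1: 17.5 MHz, 18.5 MHz.
k=2: 35.5 MHz, 36.5 MHz.
k=3: 53.5 MHz, 54.5 MHz.
k=4: 71.5 MHz, 72.5 MHz.
Within [23.5 MHz, 53.5 MHz]: 35.5 MHz, 36.5 MHz, 53.5 MHz.

35.5 MHz, 36.5 MHz, 53.5 MHz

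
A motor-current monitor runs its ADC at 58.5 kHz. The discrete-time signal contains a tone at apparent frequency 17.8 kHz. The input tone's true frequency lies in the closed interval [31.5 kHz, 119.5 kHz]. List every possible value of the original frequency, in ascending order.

40.7 kHz, 76.3 kHz, 99.2 kHz

Frequencies that alias to 17.8 kHz are k·fs ± 17.8 kHz for integer k ≥ 0.
k=0: 17.8 kHz.
k=1: 40.7 kHz, 76.3 kHz.
k=2: 99.2 kHz, 134.8 kHz.
k=3: 157.7 kHz, 193.3 kHz.
Within [31.5 kHz, 119.5 kHz]: 40.7 kHz, 76.3 kHz, 99.2 kHz.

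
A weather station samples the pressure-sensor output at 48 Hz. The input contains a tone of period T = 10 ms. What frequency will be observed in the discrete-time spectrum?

T = 10 ms → f = 1/T = 100 Hz.
100 Hz mod fs = 4 Hz.
4 Hz ≤ fs/2 = 24 Hz, appears at 4 Hz.

4 Hz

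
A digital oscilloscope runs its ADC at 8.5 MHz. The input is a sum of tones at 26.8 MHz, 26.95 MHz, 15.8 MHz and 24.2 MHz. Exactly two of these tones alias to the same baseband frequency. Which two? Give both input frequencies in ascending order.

fs/2 = 4.25 MHz.
26.8 MHz mod fs = 1.3 MHz.
1.3 MHz ≤ fs/2 = 4.25 MHz, appears at 1.3 MHz.
26.95 MHz mod fs = 1.45 MHz.
1.45 MHz ≤ fs/2 = 4.25 MHz, appears at 1.45 MHz.
15.8 MHz mod fs = 7.3 MHz.
7.3 MHz > fs/2 = 4.25 MHz, folds to fs − 7.3 MHz = 1.2 MHz.
24.2 MHz mod fs = 7.2 MHz.
7.2 MHz > fs/2 = 4.25 MHz, folds to fs − 7.2 MHz = 1.3 MHz.
24.2 MHz and 26.8 MHz both map to 1.3 MHz.

24.2 MHz, 26.8 MHz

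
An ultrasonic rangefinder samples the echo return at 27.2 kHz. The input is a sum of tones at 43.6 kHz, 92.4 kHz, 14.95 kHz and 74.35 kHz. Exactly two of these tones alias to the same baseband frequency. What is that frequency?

10.8 kHz

fs/2 = 13.6 kHz.
43.6 kHz mod fs = 16.4 kHz.
16.4 kHz > fs/2 = 13.6 kHz, folds to fs − 16.4 kHz = 10.8 kHz.
92.4 kHz mod fs = 10.8 kHz.
10.8 kHz ≤ fs/2 = 13.6 kHz, appears at 10.8 kHz.
14.95 kHz > fs/2 = 13.6 kHz, folds to fs − 14.95 kHz = 12.25 kHz.
74.35 kHz mod fs = 19.95 kHz.
19.95 kHz > fs/2 = 13.6 kHz, folds to fs − 19.95 kHz = 7.25 kHz.
43.6 kHz and 92.4 kHz both map to 10.8 kHz.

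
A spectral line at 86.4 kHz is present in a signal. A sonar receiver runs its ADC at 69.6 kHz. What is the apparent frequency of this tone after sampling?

16.8 kHz

86.4 kHz mod fs = 16.8 kHz.
16.8 kHz ≤ fs/2 = 34.8 kHz, appears at 16.8 kHz.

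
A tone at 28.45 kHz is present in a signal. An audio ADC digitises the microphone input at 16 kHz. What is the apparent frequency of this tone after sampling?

28.45 kHz mod fs = 12.45 kHz.
12.45 kHz > fs/2 = 8 kHz, folds to fs − 12.45 kHz = 3.55 kHz.

3.55 kHz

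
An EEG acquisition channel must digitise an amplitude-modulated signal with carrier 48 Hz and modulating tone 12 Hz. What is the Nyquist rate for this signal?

AM sidebands sit at fc ± fm = 36 Hz and 60 Hz.
Highest-frequency component: 60 Hz.
Nyquist rate = 2 × 60 Hz = 120 Hz.

120 Hz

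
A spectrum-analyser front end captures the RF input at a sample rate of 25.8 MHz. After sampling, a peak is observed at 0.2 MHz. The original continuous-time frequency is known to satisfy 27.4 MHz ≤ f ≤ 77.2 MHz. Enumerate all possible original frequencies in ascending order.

Frequencies that alias to 0.2 MHz are k·fs ± 0.2 MHz for integer k ≥ 0.
k=0: 0.2 MHz.
k=1: 25.6 MHz, 26 MHz.
k=2: 51.4 MHz, 51.8 MHz.
k=3: 77.2 MHz, 77.6 MHz.
k=4: 103 MHz, 103.4 MHz.
Within [27.4 MHz, 77.2 MHz]: 51.4 MHz, 51.8 MHz, 77.2 MHz.

51.4 MHz, 51.8 MHz, 77.2 MHz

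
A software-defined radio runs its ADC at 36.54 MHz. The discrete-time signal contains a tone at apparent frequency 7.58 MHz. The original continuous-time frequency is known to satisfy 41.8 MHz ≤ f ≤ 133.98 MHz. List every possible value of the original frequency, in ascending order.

44.12 MHz, 65.5 MHz, 80.66 MHz, 102.04 MHz, 117.2 MHz

Frequencies that alias to 7.58 MHz are k·fs ± 7.58 MHz for integer k ≥ 0.
k=0: 7.58 MHz.
k=1: 28.96 MHz, 44.12 MHz.
k=2: 65.5 MHz, 80.66 MHz.
k=3: 102.04 MHz, 117.2 MHz.
k=4: 138.58 MHz, 153.74 MHz.
Within [41.8 MHz, 133.98 MHz]: 44.12 MHz, 65.5 MHz, 80.66 MHz, 102.04 MHz, 117.2 MHz.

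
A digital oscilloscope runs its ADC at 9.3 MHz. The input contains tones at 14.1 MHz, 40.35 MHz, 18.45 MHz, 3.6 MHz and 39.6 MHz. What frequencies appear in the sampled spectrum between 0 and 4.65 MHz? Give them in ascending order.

fs/2 = 4.65 MHz.
14.1 MHz mod fs = 4.8 MHz.
4.8 MHz > fs/2 = 4.65 MHz, folds to fs − 4.8 MHz = 4.5 MHz.
40.35 MHz mod fs = 3.15 MHz.
3.15 MHz ≤ fs/2 = 4.65 MHz, appears at 3.15 MHz.
18.45 MHz mod fs = 9.15 MHz.
9.15 MHz > fs/2 = 4.65 MHz, folds to fs − 9.15 MHz = 0.15 MHz.
3.6 MHz ≤ fs/2 = 4.65 MHz, passes unchanged.
39.6 MHz mod fs = 2.4 MHz.
2.4 MHz ≤ fs/2 = 4.65 MHz, appears at 2.4 MHz.
Distinct values: {0.15 MHz, 2.4 MHz, 3.15 MHz, 3.6 MHz, 4.5 MHz}.

0.15 MHz, 2.4 MHz, 3.15 MHz, 3.6 MHz, 4.5 MHz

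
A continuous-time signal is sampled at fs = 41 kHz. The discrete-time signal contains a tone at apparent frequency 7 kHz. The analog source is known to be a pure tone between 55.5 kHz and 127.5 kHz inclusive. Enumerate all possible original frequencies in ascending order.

Frequencies that alias to 7 kHz are k·fs ± 7 kHz for integer k ≥ 0.
k=0: 7 kHz.
k=1: 34 kHz, 48 kHz.
k=2: 75 kHz, 89 kHz.
k=3: 116 kHz, 130 kHz.
k=4: 157 kHz, 171 kHz.
Within [55.5 kHz, 127.5 kHz]: 75 kHz, 89 kHz, 116 kHz.

75 kHz, 89 kHz, 116 kHz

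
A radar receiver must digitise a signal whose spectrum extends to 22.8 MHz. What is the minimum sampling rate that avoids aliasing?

45.6 MHz

Nyquist rate = 2 × 22.8 MHz = 45.6 MHz.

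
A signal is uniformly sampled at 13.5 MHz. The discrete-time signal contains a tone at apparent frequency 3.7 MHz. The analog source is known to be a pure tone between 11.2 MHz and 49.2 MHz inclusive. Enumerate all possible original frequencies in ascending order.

17.2 MHz, 23.3 MHz, 30.7 MHz, 36.8 MHz, 44.2 MHz

Frequencies that alias to 3.7 MHz are k·fs ± 3.7 MHz for integer k ≥ 0.
k=0: 3.7 MHz.
k=1: 9.8 MHz, 17.2 MHz.
k=2: 23.3 MHz, 30.7 MHz.
k=3: 36.8 MHz, 44.2 MHz.
k=4: 50.3 MHz, 57.7 MHz.
Within [11.2 MHz, 49.2 MHz]: 17.2 MHz, 23.3 MHz, 30.7 MHz, 36.8 MHz, 44.2 MHz.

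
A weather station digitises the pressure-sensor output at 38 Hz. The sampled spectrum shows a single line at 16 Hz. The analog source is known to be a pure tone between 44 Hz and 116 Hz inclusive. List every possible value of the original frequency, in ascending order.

54 Hz, 60 Hz, 92 Hz, 98 Hz

Frequencies that alias to 16 Hz are k·fs ± 16 Hz for integer k ≥ 0.
k=0: 16 Hz.
k=1: 22 Hz, 54 Hz.
k=2: 60 Hz, 92 Hz.
k=3: 98 Hz, 130 Hz.
k=4: 136 Hz, 168 Hz.
Within [44 Hz, 116 Hz]: 54 Hz, 60 Hz, 92 Hz, 98 Hz.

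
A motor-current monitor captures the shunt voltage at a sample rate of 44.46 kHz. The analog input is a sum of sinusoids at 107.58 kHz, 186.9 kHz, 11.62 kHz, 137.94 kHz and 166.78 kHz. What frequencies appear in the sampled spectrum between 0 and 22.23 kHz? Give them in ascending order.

fs/2 = 22.23 kHz.
107.58 kHz mod fs = 18.66 kHz.
18.66 kHz ≤ fs/2 = 22.23 kHz, appears at 18.66 kHz.
186.9 kHz mod fs = 9.06 kHz.
9.06 kHz ≤ fs/2 = 22.23 kHz, appears at 9.06 kHz.
11.62 kHz ≤ fs/2 = 22.23 kHz, passes unchanged.
137.94 kHz mod fs = 4.56 kHz.
4.56 kHz ≤ fs/2 = 22.23 kHz, appears at 4.56 kHz.
166.78 kHz mod fs = 33.4 kHz.
33.4 kHz > fs/2 = 22.23 kHz, folds to fs − 33.4 kHz = 11.06 kHz.
Distinct values: {4.56 kHz, 9.06 kHz, 11.06 kHz, 11.62 kHz, 18.66 kHz}.

4.56 kHz, 9.06 kHz, 11.06 kHz, 11.62 kHz, 18.66 kHz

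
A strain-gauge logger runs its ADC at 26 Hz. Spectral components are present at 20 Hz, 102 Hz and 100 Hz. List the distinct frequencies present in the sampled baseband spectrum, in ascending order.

2 Hz, 4 Hz, 6 Hz

fs/2 = 13 Hz.
20 Hz > fs/2 = 13 Hz, folds to fs − 20 Hz = 6 Hz.
102 Hz mod fs = 24 Hz.
24 Hz > fs/2 = 13 Hz, folds to fs − 24 Hz = 2 Hz.
100 Hz mod fs = 22 Hz.
22 Hz > fs/2 = 13 Hz, folds to fs − 22 Hz = 4 Hz.
Distinct values: {2 Hz, 4 Hz, 6 Hz}.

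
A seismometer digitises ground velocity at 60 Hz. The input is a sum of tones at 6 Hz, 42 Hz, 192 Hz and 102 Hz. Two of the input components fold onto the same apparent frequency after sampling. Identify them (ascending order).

fs/2 = 30 Hz.
6 Hz ≤ fs/2 = 30 Hz, passes unchanged.
42 Hz > fs/2 = 30 Hz, folds to fs − 42 Hz = 18 Hz.
192 Hz mod fs = 12 Hz.
12 Hz ≤ fs/2 = 30 Hz, appears at 12 Hz.
102 Hz mod fs = 42 Hz.
42 Hz > fs/2 = 30 Hz, folds to fs − 42 Hz = 18 Hz.
42 Hz and 102 Hz both map to 18 Hz.

42 Hz, 102 Hz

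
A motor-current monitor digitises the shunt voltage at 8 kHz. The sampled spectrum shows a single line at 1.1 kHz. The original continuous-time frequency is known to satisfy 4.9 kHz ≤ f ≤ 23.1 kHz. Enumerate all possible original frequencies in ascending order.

6.9 kHz, 9.1 kHz, 14.9 kHz, 17.1 kHz, 22.9 kHz

Frequencies that alias to 1.1 kHz are k·fs ± 1.1 kHz for integer k ≥ 0.
k=0: 1.1 kHz.
k=1: 6.9 kHz, 9.1 kHz.
k=2: 14.9 kHz, 17.1 kHz.
k=3: 22.9 kHz, 25.1 kHz.
k=4: 30.9 kHz, 33.1 kHz.
Within [4.9 kHz, 23.1 kHz]: 6.9 kHz, 9.1 kHz, 14.9 kHz, 17.1 kHz, 22.9 kHz.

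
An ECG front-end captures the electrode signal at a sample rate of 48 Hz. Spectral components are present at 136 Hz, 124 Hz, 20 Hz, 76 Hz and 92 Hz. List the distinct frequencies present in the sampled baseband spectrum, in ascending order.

4 Hz, 8 Hz, 20 Hz

fs/2 = 24 Hz.
136 Hz mod fs = 40 Hz.
40 Hz > fs/2 = 24 Hz, folds to fs − 40 Hz = 8 Hz.
124 Hz mod fs = 28 Hz.
28 Hz > fs/2 = 24 Hz, folds to fs − 28 Hz = 20 Hz.
20 Hz ≤ fs/2 = 24 Hz, passes unchanged.
76 Hz mod fs = 28 Hz.
28 Hz > fs/2 = 24 Hz, folds to fs − 28 Hz = 20 Hz.
92 Hz mod fs = 44 Hz.
44 Hz > fs/2 = 24 Hz, folds to fs − 44 Hz = 4 Hz.
Distinct values: {4 Hz, 8 Hz, 20 Hz}.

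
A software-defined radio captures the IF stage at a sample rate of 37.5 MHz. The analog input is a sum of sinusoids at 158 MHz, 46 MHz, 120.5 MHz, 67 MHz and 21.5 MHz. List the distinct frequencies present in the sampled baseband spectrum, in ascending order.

fs/2 = 18.75 MHz.
158 MHz mod fs = 8 MHz.
8 MHz ≤ fs/2 = 18.75 MHz, appears at 8 MHz.
46 MHz mod fs = 8.5 MHz.
8.5 MHz ≤ fs/2 = 18.75 MHz, appears at 8.5 MHz.
120.5 MHz mod fs = 8 MHz.
8 MHz ≤ fs/2 = 18.75 MHz, appears at 8 MHz.
67 MHz mod fs = 29.5 MHz.
29.5 MHz > fs/2 = 18.75 MHz, folds to fs − 29.5 MHz = 8 MHz.
21.5 MHz > fs/2 = 18.75 MHz, folds to fs − 21.5 MHz = 16 MHz.
Distinct values: {8 MHz, 8.5 MHz, 16 MHz}.

8 MHz, 8.5 MHz, 16 MHz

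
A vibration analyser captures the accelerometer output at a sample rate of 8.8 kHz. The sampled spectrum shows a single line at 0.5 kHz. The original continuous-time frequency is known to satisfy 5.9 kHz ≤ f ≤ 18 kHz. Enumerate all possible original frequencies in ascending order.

8.3 kHz, 9.3 kHz, 17.1 kHz

Frequencies that alias to 0.5 kHz are k·fs ± 0.5 kHz for integer k ≥ 0.
k=0: 0.5 kHz.
k=1: 8.3 kHz, 9.3 kHz.
k=2: 17.1 kHz, 18.1 kHz.
k=3: 25.9 kHz, 26.9 kHz.
Within [5.9 kHz, 18 kHz]: 8.3 kHz, 9.3 kHz, 17.1 kHz.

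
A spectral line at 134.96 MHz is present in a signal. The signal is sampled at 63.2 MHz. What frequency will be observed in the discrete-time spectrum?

8.56 MHz

134.96 MHz mod fs = 8.56 MHz.
8.56 MHz ≤ fs/2 = 31.6 MHz, appears at 8.56 MHz.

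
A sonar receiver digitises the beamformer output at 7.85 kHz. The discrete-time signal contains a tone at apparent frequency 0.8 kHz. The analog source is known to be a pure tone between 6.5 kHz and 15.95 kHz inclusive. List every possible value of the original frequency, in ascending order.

Frequencies that alias to 0.8 kHz are k·fs ± 0.8 kHz for integer k ≥ 0.
k=0: 0.8 kHz.
k=1: 7.05 kHz, 8.65 kHz.
k=2: 14.9 kHz, 16.5 kHz.
k=3: 22.75 kHz, 24.35 kHz.
Within [6.5 kHz, 15.95 kHz]: 7.05 kHz, 8.65 kHz, 14.9 kHz.

7.05 kHz, 8.65 kHz, 14.9 kHz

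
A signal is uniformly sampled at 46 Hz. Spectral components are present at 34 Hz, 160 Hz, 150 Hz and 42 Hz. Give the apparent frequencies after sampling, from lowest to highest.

4 Hz, 12 Hz, 22 Hz

fs/2 = 23 Hz.
34 Hz > fs/2 = 23 Hz, folds to fs − 34 Hz = 12 Hz.
160 Hz mod fs = 22 Hz.
22 Hz ≤ fs/2 = 23 Hz, appears at 22 Hz.
150 Hz mod fs = 12 Hz.
12 Hz ≤ fs/2 = 23 Hz, appears at 12 Hz.
42 Hz > fs/2 = 23 Hz, folds to fs − 42 Hz = 4 Hz.
Distinct values: {4 Hz, 12 Hz, 22 Hz}.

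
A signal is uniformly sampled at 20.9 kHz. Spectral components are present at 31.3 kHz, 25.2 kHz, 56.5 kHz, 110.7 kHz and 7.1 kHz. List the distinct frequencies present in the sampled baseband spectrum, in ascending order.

4.3 kHz, 6.2 kHz, 7.1 kHz, 10.4 kHz

fs/2 = 10.45 kHz.
31.3 kHz mod fs = 10.4 kHz.
10.4 kHz ≤ fs/2 = 10.45 kHz, appears at 10.4 kHz.
25.2 kHz mod fs = 4.3 kHz.
4.3 kHz ≤ fs/2 = 10.45 kHz, appears at 4.3 kHz.
56.5 kHz mod fs = 14.7 kHz.
14.7 kHz > fs/2 = 10.45 kHz, folds to fs − 14.7 kHz = 6.2 kHz.
110.7 kHz mod fs = 6.2 kHz.
6.2 kHz ≤ fs/2 = 10.45 kHz, appears at 6.2 kHz.
7.1 kHz ≤ fs/2 = 10.45 kHz, passes unchanged.
Distinct values: {4.3 kHz, 6.2 kHz, 7.1 kHz, 10.4 kHz}.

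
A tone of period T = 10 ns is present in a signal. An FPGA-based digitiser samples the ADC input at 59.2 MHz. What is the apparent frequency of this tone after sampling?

18.4 MHz

T = 10 ns → f = 1/T = 100 MHz.
100 MHz mod fs = 40.8 MHz.
40.8 MHz > fs/2 = 29.6 MHz, folds to fs − 40.8 MHz = 18.4 MHz.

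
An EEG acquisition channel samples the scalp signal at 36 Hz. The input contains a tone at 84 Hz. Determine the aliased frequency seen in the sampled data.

12 Hz

84 Hz mod fs = 12 Hz.
12 Hz ≤ fs/2 = 18 Hz, appears at 12 Hz.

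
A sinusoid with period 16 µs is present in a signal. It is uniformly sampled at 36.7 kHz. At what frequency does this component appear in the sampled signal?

10.9 kHz

T = 16 µs → f = 1/T = 62.5 kHz.
62.5 kHz mod fs = 25.8 kHz.
25.8 kHz > fs/2 = 18.35 kHz, folds to fs − 25.8 kHz = 10.9 kHz.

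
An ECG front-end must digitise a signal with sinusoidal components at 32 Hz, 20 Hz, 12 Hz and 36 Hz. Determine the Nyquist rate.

72 Hz

Highest-frequency component: 36 Hz.
Nyquist rate = 2 × 36 Hz = 72 Hz.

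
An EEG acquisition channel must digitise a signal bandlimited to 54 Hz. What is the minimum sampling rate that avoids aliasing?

Nyquist rate = 2 × 54 Hz = 108 Hz.

108 Hz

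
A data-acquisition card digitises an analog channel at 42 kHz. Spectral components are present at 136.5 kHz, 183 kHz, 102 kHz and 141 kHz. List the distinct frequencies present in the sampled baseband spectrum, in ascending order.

fs/2 = 21 kHz.
136.5 kHz mod fs = 10.5 kHz.
10.5 kHz ≤ fs/2 = 21 kHz, appears at 10.5 kHz.
183 kHz mod fs = 15 kHz.
15 kHz ≤ fs/2 = 21 kHz, appears at 15 kHz.
102 kHz mod fs = 18 kHz.
18 kHz ≤ fs/2 = 21 kHz, appears at 18 kHz.
141 kHz mod fs = 15 kHz.
15 kHz ≤ fs/2 = 21 kHz, appears at 15 kHz.
Distinct values: {10.5 kHz, 15 kHz, 18 kHz}.

10.5 kHz, 15 kHz, 18 kHz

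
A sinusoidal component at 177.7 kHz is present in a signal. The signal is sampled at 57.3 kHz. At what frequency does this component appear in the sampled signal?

177.7 kHz mod fs = 5.8 kHz.
5.8 kHz ≤ fs/2 = 28.65 kHz, appears at 5.8 kHz.

5.8 kHz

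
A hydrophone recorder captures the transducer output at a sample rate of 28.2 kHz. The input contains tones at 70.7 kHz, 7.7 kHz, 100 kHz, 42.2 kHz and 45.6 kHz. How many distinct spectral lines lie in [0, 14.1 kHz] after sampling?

5

fs/2 = 14.1 kHz.
70.7 kHz mod fs = 14.3 kHz.
14.3 kHz > fs/2 = 14.1 kHz, folds to fs − 14.3 kHz = 13.9 kHz.
7.7 kHz ≤ fs/2 = 14.1 kHz, passes unchanged.
100 kHz mod fs = 15.4 kHz.
15.4 kHz > fs/2 = 14.1 kHz, folds to fs − 15.4 kHz = 12.8 kHz.
42.2 kHz mod fs = 14 kHz.
14 kHz ≤ fs/2 = 14.1 kHz, appears at 14 kHz.
45.6 kHz mod fs = 17.4 kHz.
17.4 kHz > fs/2 = 14.1 kHz, folds to fs − 17.4 kHz = 10.8 kHz.
Distinct values: {7.7 kHz, 10.8 kHz, 12.8 kHz, 13.9 kHz, 14 kHz} → 5.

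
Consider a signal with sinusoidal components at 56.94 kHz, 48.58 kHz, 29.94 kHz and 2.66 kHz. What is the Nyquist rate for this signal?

113.88 kHz

Highest-frequency component: 56.94 kHz.
Nyquist rate = 2 × 56.94 kHz = 113.88 kHz.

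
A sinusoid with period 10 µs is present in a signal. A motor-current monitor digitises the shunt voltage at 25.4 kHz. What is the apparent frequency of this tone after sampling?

T = 10 µs → f = 1/T = 100 kHz.
100 kHz mod fs = 23.8 kHz.
23.8 kHz > fs/2 = 12.7 kHz, folds to fs − 23.8 kHz = 1.6 kHz.

1.6 kHz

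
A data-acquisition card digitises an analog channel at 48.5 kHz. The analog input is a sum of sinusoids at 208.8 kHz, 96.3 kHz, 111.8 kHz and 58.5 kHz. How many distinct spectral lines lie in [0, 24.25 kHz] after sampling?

fs/2 = 24.25 kHz.
208.8 kHz mod fs = 14.8 kHz.
14.8 kHz ≤ fs/2 = 24.25 kHz, appears at 14.8 kHz.
96.3 kHz mod fs = 47.8 kHz.
47.8 kHz > fs/2 = 24.25 kHz, folds to fs − 47.8 kHz = 0.7 kHz.
111.8 kHz mod fs = 14.8 kHz.
14.8 kHz ≤ fs/2 = 24.25 kHz, appears at 14.8 kHz.
58.5 kHz mod fs = 10 kHz.
10 kHz ≤ fs/2 = 24.25 kHz, appears at 10 kHz.
Distinct values: {0.7 kHz, 10 kHz, 14.8 kHz} → 3.

3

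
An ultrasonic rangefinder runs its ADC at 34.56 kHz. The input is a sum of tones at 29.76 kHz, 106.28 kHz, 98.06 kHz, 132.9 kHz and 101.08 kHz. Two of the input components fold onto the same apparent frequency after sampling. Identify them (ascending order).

fs/2 = 17.28 kHz.
29.76 kHz > fs/2 = 17.28 kHz, folds to fs − 29.76 kHz = 4.8 kHz.
106.28 kHz mod fs = 2.6 kHz.
2.6 kHz ≤ fs/2 = 17.28 kHz, appears at 2.6 kHz.
98.06 kHz mod fs = 28.94 kHz.
28.94 kHz > fs/2 = 17.28 kHz, folds to fs − 28.94 kHz = 5.62 kHz.
132.9 kHz mod fs = 29.22 kHz.
29.22 kHz > fs/2 = 17.28 kHz, folds to fs − 29.22 kHz = 5.34 kHz.
101.08 kHz mod fs = 31.96 kHz.
31.96 kHz > fs/2 = 17.28 kHz, folds to fs − 31.96 kHz = 2.6 kHz.
101.08 kHz and 106.28 kHz both map to 2.6 kHz.

101.08 kHz, 106.28 kHz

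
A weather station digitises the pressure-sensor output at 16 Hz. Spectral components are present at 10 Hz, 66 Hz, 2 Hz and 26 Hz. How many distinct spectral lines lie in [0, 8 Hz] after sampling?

fs/2 = 8 Hz.
10 Hz > fs/2 = 8 Hz, folds to fs − 10 Hz = 6 Hz.
66 Hz mod fs = 2 Hz.
2 Hz ≤ fs/2 = 8 Hz, appears at 2 Hz.
2 Hz ≤ fs/2 = 8 Hz, passes unchanged.
26 Hz mod fs = 10 Hz.
10 Hz > fs/2 = 8 Hz, folds to fs − 10 Hz = 6 Hz.
Distinct values: {2 Hz, 6 Hz} → 2.

2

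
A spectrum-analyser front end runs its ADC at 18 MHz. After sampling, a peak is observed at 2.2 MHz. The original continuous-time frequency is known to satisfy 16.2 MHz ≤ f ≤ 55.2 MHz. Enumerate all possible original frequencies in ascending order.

Frequencies that alias to 2.2 MHz are k·fs ± 2.2 MHz for integer k ≥ 0.
k=0: 2.2 MHz.
k=1: 15.8 MHz, 20.2 MHz.
k=2: 33.8 MHz, 38.2 MHz.
k=3: 51.8 MHz, 56.2 MHz.
k=4: 69.8 MHz, 74.2 MHz.
Within [16.2 MHz, 55.2 MHz]: 20.2 MHz, 33.8 MHz, 38.2 MHz, 51.8 MHz.

20.2 MHz, 33.8 MHz, 38.2 MHz, 51.8 MHz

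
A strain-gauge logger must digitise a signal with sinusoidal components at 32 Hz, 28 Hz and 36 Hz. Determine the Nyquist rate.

72 Hz

Highest-frequency component: 36 Hz.
Nyquist rate = 2 × 36 Hz = 72 Hz.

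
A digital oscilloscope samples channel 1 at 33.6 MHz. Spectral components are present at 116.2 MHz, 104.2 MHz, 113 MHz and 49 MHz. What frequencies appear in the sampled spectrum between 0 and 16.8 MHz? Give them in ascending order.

3.4 MHz, 12.2 MHz, 15.4 MHz

fs/2 = 16.8 MHz.
116.2 MHz mod fs = 15.4 MHz.
15.4 MHz ≤ fs/2 = 16.8 MHz, appears at 15.4 MHz.
104.2 MHz mod fs = 3.4 MHz.
3.4 MHz ≤ fs/2 = 16.8 MHz, appears at 3.4 MHz.
113 MHz mod fs = 12.2 MHz.
12.2 MHz ≤ fs/2 = 16.8 MHz, appears at 12.2 MHz.
49 MHz mod fs = 15.4 MHz.
15.4 MHz ≤ fs/2 = 16.8 MHz, appears at 15.4 MHz.
Distinct values: {3.4 MHz, 12.2 MHz, 15.4 MHz}.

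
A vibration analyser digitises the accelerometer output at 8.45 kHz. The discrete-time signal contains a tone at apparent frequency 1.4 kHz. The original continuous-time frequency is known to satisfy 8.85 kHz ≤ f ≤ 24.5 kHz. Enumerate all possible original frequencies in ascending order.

Frequencies that alias to 1.4 kHz are k·fs ± 1.4 kHz for integer k ≥ 0.
k=0: 1.4 kHz.
k=1: 7.05 kHz, 9.85 kHz.
k=2: 15.5 kHz, 18.3 kHz.
k=3: 23.95 kHz, 26.75 kHz.
k=4: 32.4 kHz, 35.2 kHz.
Within [8.85 kHz, 24.5 kHz]: 9.85 kHz, 15.5 kHz, 18.3 kHz, 23.95 kHz.

9.85 kHz, 15.5 kHz, 18.3 kHz, 23.95 kHz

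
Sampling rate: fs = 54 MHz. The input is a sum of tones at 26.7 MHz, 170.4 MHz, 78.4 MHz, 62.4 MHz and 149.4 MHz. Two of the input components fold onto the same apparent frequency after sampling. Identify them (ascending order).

62.4 MHz, 170.4 MHz

fs/2 = 27 MHz.
26.7 MHz ≤ fs/2 = 27 MHz, passes unchanged.
170.4 MHz mod fs = 8.4 MHz.
8.4 MHz ≤ fs/2 = 27 MHz, appears at 8.4 MHz.
78.4 MHz mod fs = 24.4 MHz.
24.4 MHz ≤ fs/2 = 27 MHz, appears at 24.4 MHz.
62.4 MHz mod fs = 8.4 MHz.
8.4 MHz ≤ fs/2 = 27 MHz, appears at 8.4 MHz.
149.4 MHz mod fs = 41.4 MHz.
41.4 MHz > fs/2 = 27 MHz, folds to fs − 41.4 MHz = 12.6 MHz.
62.4 MHz and 170.4 MHz both map to 8.4 MHz.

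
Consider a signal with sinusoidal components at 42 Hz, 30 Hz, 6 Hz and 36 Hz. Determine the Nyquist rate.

84 Hz

Highest-frequency component: 42 Hz.
Nyquist rate = 2 × 42 Hz = 84 Hz.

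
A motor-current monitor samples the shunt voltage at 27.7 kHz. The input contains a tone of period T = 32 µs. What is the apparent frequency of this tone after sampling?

T = 32 µs → f = 1/T = 31.25 kHz.
31.25 kHz mod fs = 3.55 kHz.
3.55 kHz ≤ fs/2 = 13.85 kHz, appears at 3.55 kHz.

3.55 kHz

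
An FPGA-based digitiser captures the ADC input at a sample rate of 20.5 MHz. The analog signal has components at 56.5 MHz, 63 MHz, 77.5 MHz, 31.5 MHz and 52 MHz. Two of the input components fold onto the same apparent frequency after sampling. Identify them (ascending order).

fs/2 = 10.25 MHz.
56.5 MHz mod fs = 15.5 MHz.
15.5 MHz > fs/2 = 10.25 MHz, folds to fs − 15.5 MHz = 5 MHz.
63 MHz mod fs = 1.5 MHz.
1.5 MHz ≤ fs/2 = 10.25 MHz, appears at 1.5 MHz.
77.5 MHz mod fs = 16 MHz.
16 MHz > fs/2 = 10.25 MHz, folds to fs − 16 MHz = 4.5 MHz.
31.5 MHz mod fs = 11 MHz.
11 MHz > fs/2 = 10.25 MHz, folds to fs − 11 MHz = 9.5 MHz.
52 MHz mod fs = 11 MHz.
11 MHz > fs/2 = 10.25 MHz, folds to fs − 11 MHz = 9.5 MHz.
31.5 MHz and 52 MHz both map to 9.5 MHz.

31.5 MHz, 52 MHz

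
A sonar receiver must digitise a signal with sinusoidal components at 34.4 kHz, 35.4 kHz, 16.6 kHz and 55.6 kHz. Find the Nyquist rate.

111.2 kHz

Highest-frequency component: 55.6 kHz.
Nyquist rate = 2 × 55.6 kHz = 111.2 kHz.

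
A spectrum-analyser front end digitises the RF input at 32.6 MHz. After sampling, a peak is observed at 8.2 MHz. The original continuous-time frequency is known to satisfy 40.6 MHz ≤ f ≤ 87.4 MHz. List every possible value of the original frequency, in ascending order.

Frequencies that alias to 8.2 MHz are k·fs ± 8.2 MHz for integer k ≥ 0.
k=0: 8.2 MHz.
k=1: 24.4 MHz, 40.8 MHz.
k=2: 57 MHz, 73.4 MHz.
k=3: 89.6 MHz, 106 MHz.
Within [40.6 MHz, 87.4 MHz]: 40.8 MHz, 57 MHz, 73.4 MHz.

40.8 MHz, 57 MHz, 73.4 MHz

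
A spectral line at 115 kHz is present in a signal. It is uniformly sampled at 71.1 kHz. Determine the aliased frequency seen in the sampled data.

27.2 kHz

115 kHz mod fs = 43.9 kHz.
43.9 kHz > fs/2 = 35.55 kHz, folds to fs − 43.9 kHz = 27.2 kHz.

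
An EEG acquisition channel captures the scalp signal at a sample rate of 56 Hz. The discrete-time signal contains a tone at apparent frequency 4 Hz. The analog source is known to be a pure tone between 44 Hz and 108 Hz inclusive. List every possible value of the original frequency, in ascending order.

Frequencies that alias to 4 Hz are k·fs ± 4 Hz for integer k ≥ 0.
k=0: 4 Hz.
k=1: 52 Hz, 60 Hz.
k=2: 108 Hz, 116 Hz.
k=3: 164 Hz, 172 Hz.
Within [44 Hz, 108 Hz]: 52 Hz, 60 Hz, 108 Hz.

52 Hz, 60 Hz, 108 Hz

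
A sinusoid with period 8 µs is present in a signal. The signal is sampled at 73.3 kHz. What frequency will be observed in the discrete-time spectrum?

21.6 kHz

T = 8 µs → f = 1/T = 125 kHz.
125 kHz mod fs = 51.7 kHz.
51.7 kHz > fs/2 = 36.65 kHz, folds to fs − 51.7 kHz = 21.6 kHz.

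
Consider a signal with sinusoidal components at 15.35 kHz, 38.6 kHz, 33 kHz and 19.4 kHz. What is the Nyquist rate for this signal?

Highest-frequency component: 38.6 kHz.
Nyquist rate = 2 × 38.6 kHz = 77.2 kHz.

77.2 kHz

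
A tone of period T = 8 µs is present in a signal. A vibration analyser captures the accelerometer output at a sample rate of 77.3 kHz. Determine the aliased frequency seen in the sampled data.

29.6 kHz

T = 8 µs → f = 1/T = 125 kHz.
125 kHz mod fs = 47.7 kHz.
47.7 kHz > fs/2 = 38.65 kHz, folds to fs − 47.7 kHz = 29.6 kHz.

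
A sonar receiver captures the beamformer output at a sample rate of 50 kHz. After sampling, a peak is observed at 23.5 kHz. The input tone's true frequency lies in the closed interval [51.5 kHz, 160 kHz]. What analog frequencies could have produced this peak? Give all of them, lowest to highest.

73.5 kHz, 76.5 kHz, 123.5 kHz, 126.5 kHz

Frequencies that alias to 23.5 kHz are k·fs ± 23.5 kHz for integer k ≥ 0.
k=0: 23.5 kHz.
k=1: 26.5 kHz, 73.5 kHz.
k=2: 76.5 kHz, 123.5 kHz.
k=3: 126.5 kHz, 173.5 kHz.
k=4: 176.5 kHz, 223.5 kHz.
Within [51.5 kHz, 160 kHz]: 73.5 kHz, 76.5 kHz, 123.5 kHz, 126.5 kHz.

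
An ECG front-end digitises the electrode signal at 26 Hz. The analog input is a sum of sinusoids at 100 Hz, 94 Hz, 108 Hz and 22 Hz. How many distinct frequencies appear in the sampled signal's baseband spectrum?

2

fs/2 = 13 Hz.
100 Hz mod fs = 22 Hz.
22 Hz > fs/2 = 13 Hz, folds to fs − 22 Hz = 4 Hz.
94 Hz mod fs = 16 Hz.
16 Hz > fs/2 = 13 Hz, folds to fs − 16 Hz = 10 Hz.
108 Hz mod fs = 4 Hz.
4 Hz ≤ fs/2 = 13 Hz, appears at 4 Hz.
22 Hz > fs/2 = 13 Hz, folds to fs − 22 Hz = 4 Hz.
Distinct values: {4 Hz, 10 Hz} → 2.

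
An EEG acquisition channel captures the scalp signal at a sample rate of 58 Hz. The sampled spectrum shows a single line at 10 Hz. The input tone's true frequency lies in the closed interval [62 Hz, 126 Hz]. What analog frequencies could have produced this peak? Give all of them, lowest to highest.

Frequencies that alias to 10 Hz are k·fs ± 10 Hz for integer k ≥ 0.
k=0: 10 Hz.
k=1: 48 Hz, 68 Hz.
k=2: 106 Hz, 126 Hz.
k=3: 164 Hz, 184 Hz.
Within [62 Hz, 126 Hz]: 68 Hz, 106 Hz, 126 Hz.

68 Hz, 106 Hz, 126 Hz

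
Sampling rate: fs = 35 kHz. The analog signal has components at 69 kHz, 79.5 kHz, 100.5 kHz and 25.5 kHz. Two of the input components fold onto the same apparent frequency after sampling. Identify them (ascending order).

fs/2 = 17.5 kHz.
69 kHz mod fs = 34 kHz.
34 kHz > fs/2 = 17.5 kHz, folds to fs − 34 kHz = 1 kHz.
79.5 kHz mod fs = 9.5 kHz.
9.5 kHz ≤ fs/2 = 17.5 kHz, appears at 9.5 kHz.
100.5 kHz mod fs = 30.5 kHz.
30.5 kHz > fs/2 = 17.5 kHz, folds to fs − 30.5 kHz = 4.5 kHz.
25.5 kHz > fs/2 = 17.5 kHz, folds to fs − 25.5 kHz = 9.5 kHz.
25.5 kHz and 79.5 kHz both map to 9.5 kHz.

25.5 kHz, 79.5 kHz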